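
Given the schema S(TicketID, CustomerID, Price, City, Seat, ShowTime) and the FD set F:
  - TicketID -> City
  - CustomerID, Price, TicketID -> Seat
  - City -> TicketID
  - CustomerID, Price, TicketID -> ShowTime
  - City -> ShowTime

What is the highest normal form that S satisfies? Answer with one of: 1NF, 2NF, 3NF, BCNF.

1NF

Candidate keys: {City, CustomerID, Price}, {CustomerID, Price, TicketID}. Prime attributes: {City, CustomerID, Price, TicketID}.
TicketID -> City breaks BCNF: {TicketID}⁺ = {City, ShowTime, TicketID}, so {TicketID} is not a superkey.
City -> ShowTime has non-prime {ShowTime} on the right and a non-superkey on the left, so 3NF fails.
Since {City} ⊂ {City, CustomerID, Price} and {City}⁺ ⊇ {ShowTime} with {ShowTime} non-prime, there is a partial dependency; 2NF fails.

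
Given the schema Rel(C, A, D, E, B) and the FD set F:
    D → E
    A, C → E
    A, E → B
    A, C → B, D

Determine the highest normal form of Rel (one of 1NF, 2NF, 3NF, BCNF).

Candidate key: {A, C}. Prime attributes: {A, C}.
For D → E we have {D}⁺ = {D, E}; {D} is not a superkey, so BCNF fails.
D → E has non-prime {E} on the right and a non-superkey on the left, so 3NF fails.
Checking every proper subset of each key, none determines a non-prime attribute — 2NF is satisfied.

2NF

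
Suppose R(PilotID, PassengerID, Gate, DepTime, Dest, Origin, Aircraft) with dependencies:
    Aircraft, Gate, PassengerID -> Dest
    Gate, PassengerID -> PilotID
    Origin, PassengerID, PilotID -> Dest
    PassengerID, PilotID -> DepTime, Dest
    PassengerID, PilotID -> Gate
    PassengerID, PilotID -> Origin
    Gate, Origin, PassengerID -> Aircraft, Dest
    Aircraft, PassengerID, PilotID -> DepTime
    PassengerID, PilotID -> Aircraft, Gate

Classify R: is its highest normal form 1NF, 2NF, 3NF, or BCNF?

BCNF

Candidate keys: {Gate, PassengerID}, {PassengerID, PilotID}. Prime attributes: {Gate, PassengerID, PilotID}.
Each dependency's left side is a superkey — BCNF holds.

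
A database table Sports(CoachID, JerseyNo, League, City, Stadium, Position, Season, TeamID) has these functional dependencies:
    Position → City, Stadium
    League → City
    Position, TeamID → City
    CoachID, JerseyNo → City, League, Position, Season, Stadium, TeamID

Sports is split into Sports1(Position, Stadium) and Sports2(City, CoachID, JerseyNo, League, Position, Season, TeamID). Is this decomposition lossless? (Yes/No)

Common attributes: {Position}; their closure is {City, Position, Stadium}.
Sports1 is contained in that closure, so Sports1 ∩ Sports2 → Sports1 holds and the join is lossless.

Yes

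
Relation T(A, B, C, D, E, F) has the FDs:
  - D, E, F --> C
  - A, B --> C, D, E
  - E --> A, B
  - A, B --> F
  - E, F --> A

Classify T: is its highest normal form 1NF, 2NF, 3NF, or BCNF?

BCNF

Candidate keys: {A, B}, {E}. Prime attributes: {A, B, E}.
The left-hand side of every FD is a superkey, so BCNF is satisfied.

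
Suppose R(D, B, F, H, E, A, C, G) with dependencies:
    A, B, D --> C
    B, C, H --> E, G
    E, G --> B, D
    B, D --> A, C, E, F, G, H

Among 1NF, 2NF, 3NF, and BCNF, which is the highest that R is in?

BCNF

Candidate keys: {B, C, H}, {B, D}, {E, G}. Prime attributes: {B, C, D, E, G, H}.
Every FD has a superkey on the left, so the relation is in BCNF.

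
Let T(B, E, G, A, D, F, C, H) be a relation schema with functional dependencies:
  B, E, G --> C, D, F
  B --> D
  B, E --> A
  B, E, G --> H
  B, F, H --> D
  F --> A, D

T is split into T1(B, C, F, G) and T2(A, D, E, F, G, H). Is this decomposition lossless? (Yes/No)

T1 ∩ T2 = {F, G}; its closure under F is {A, D, F, G}.
The closure covers neither T1 nor T2 entirely; the join is not lossless.

No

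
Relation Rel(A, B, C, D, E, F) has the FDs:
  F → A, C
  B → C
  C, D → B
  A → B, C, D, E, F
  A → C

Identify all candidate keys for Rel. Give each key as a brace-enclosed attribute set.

{A}, {F}

{A} is a candidate key since {A}⁺ = {A, B, C, D, E, F} covers every attribute.
{F} is a candidate key since {F}⁺ = {A, B, C, D, E, F} covers every attribute.
These are minimal and exhaustive — every other superkey contains one of them.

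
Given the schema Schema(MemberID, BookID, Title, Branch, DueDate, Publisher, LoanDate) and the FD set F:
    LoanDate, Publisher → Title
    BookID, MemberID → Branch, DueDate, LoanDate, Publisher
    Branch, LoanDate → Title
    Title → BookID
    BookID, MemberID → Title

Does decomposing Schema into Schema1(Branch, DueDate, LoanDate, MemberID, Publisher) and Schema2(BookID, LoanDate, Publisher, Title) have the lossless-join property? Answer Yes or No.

Common attributes: {LoanDate, Publisher}; their closure is {BookID, LoanDate, Publisher, Title}.
Since Schema2 ⊆ {BookID, LoanDate, Publisher, Title}, the intersection is a superkey of Schema2; the decomposition is lossless.

Yes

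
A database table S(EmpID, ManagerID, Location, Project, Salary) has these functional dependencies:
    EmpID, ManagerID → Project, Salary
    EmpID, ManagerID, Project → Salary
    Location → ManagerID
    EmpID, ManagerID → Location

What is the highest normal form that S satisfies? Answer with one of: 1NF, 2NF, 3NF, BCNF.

Candidate keys: {EmpID, Location}, {EmpID, ManagerID}. Prime attributes: {EmpID, Location, ManagerID}.
Location → ManagerID breaks BCNF: {Location}⁺ = {Location, ManagerID}, so {Location} is not a superkey.
But every attribute on its right side ({ManagerID}) is prime, and the same holds for every other non-superkey FD, so 3NF still holds.

3NF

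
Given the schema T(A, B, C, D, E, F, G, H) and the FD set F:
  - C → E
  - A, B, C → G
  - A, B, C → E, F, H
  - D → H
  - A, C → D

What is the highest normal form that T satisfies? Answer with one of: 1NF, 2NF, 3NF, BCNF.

Candidate key: {A, B, C}. Prime attributes: {A, B, C}.
For C → E we have {C}⁺ = {C, E}; {C} is not a superkey, so BCNF fails.
C → E determines the non-prime attribute {E} from a non-superkey — 3NF is violated.
{C} is a proper subset of the key {A, B, C}, and {C}⁺ contains the non-prime attribute {E} — a partial dependency, so 2NF is violated.

1NF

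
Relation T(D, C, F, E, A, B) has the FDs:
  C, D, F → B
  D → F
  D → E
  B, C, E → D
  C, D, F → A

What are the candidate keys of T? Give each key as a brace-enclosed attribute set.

Attributes never on any right-hand side: {C} — every candidate key must contain it.
{C, D}⁺ = {A, B, C, D, E, F}, which is every attribute, so {C, D} is a candidate key.
{B, C, E}⁺ = {A, B, C, D, E, F}, which is every attribute, so {B, C, E} is a candidate key.
Any other superkey properly contains one of these, so there are no further candidate keys.

{B, C, E}, {C, D}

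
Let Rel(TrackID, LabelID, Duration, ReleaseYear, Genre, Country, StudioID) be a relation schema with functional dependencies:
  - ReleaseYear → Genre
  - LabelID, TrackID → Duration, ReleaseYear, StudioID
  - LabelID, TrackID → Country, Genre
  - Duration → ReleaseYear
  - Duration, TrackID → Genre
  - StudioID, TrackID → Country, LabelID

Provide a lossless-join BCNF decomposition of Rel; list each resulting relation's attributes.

{Country, Duration, LabelID, StudioID, TrackID}; {Duration, ReleaseYear}; {Genre, ReleaseYear}

Candidate keys of the original relation: {LabelID, TrackID}, {StudioID, TrackID}.
In {Country, Duration, Genre, LabelID, ReleaseYear, StudioID, TrackID}, {ReleaseYear} is not a superkey ({ReleaseYear}⁺ restricted to this set is {Genre, ReleaseYear}), so split on ReleaseYear → Genre into {Genre, ReleaseYear} and {Country, Duration, LabelID, ReleaseYear, StudioID, TrackID}.
{Genre, ReleaseYear}: every determinant is a superkey — BCNF.
In {Country, Duration, LabelID, ReleaseYear, StudioID, TrackID}, {Duration} is not a superkey ({Duration}⁺ restricted to this set is {Duration, ReleaseYear}), so split on Duration → ReleaseYear into {Duration, ReleaseYear} and {Country, Duration, LabelID, StudioID, TrackID}.
{Duration, ReleaseYear}: every determinant is a superkey — BCNF.
{Country, Duration, LabelID, StudioID, TrackID}: every determinant is a superkey — BCNF.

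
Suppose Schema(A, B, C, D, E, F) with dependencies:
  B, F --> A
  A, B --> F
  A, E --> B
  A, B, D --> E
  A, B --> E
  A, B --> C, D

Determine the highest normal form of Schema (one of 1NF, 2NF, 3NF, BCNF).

BCNF

Candidate keys: {A, B}, {A, E}, {B, F}. Prime attributes: {A, B, E, F}.
The left-hand side of every FD is a superkey, so BCNF is satisfied.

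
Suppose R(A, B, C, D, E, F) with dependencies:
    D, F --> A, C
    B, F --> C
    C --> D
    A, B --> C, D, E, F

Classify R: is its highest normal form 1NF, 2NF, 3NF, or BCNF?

2NF

Candidate keys: {A, B}, {B, F}. Prime attributes: {A, B, F}.
D, F --> A, C: {D, F}⁺ = {A, C, D, F}, which is not all of the attributes, so the left side is not a superkey — BCNF is violated.
D, F --> A, C has non-prime {C} on the right and a non-superkey on the left, so 3NF fails.
No proper subset of a key has a non-prime attribute in its closure, so there is no partial dependency; 2NF holds.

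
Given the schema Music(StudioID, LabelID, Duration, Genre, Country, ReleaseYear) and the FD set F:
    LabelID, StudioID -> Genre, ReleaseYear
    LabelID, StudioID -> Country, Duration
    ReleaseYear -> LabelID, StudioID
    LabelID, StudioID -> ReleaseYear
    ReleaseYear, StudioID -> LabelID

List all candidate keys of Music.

{LabelID, StudioID}, {ReleaseYear}

{ReleaseYear}⁺ = {Country, Duration, Genre, LabelID, ReleaseYear, StudioID}, which is every attribute, so {ReleaseYear} is a candidate key.
{LabelID, StudioID}⁺ = {Country, Duration, Genre, LabelID, ReleaseYear, StudioID}, which is every attribute, so {LabelID, StudioID} is a candidate key.
No proper subset of any of these is a key, and no other minimal superkey exists.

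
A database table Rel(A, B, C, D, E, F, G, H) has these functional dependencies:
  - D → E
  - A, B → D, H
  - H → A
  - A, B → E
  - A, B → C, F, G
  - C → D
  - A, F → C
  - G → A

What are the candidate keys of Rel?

No FD produces {B}, so it must be in every candidate key.
{A, B} is a candidate key since {A, B}⁺ = {A, B, C, D, E, F, G, H} covers every attribute.
{B, G} is a candidate key since {B, G}⁺ = {A, B, C, D, E, F, G, H} covers every attribute.
{B, H} is a candidate key since {B, H}⁺ = {A, B, C, D, E, F, G, H} covers every attribute.
No proper subset of any of these is a key, and no other minimal superkey exists.

{A, B}, {B, G}, {B, H}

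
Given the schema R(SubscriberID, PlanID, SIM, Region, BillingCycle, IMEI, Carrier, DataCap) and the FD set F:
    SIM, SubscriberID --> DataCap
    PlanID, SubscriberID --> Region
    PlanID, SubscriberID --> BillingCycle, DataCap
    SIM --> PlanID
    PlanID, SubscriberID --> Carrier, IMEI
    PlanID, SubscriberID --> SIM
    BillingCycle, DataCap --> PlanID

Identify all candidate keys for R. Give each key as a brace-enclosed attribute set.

{BillingCycle, DataCap, SubscriberID}, {PlanID, SubscriberID}, {SIM, SubscriberID}

Attributes never on any right-hand side: {SubscriberID} — every candidate key must contain it.
{PlanID, SubscriberID}⁺ = {BillingCycle, Carrier, DataCap, IMEI, PlanID, Region, SIM, SubscriberID}, which is every attribute, so {PlanID, SubscriberID} is a candidate key.
{SIM, SubscriberID}⁺ = {BillingCycle, Carrier, DataCap, IMEI, PlanID, Region, SIM, SubscriberID}, which is every attribute, so {SIM, SubscriberID} is a candidate key.
{BillingCycle, DataCap, SubscriberID}⁺ = {BillingCycle, Carrier, DataCap, IMEI, PlanID, Region, SIM, SubscriberID}, which is every attribute, so {BillingCycle, DataCap, SubscriberID} is a candidate key.
No proper subset of any of these is a key, and no other minimal superkey exists.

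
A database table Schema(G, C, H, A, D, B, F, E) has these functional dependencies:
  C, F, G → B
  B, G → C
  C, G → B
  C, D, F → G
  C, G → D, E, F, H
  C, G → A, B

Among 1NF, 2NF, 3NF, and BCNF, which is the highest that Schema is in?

BCNF

Candidate keys: {B, G}, {C, D, F}, {C, G}. Prime attributes: {B, C, D, F, G}.
Each dependency's left side is a superkey — BCNF holds.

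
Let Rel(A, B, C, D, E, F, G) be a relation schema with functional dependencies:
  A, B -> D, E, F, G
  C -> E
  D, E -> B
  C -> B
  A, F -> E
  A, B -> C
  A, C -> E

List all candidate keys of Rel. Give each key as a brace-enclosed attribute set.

Attributes never on any right-hand side: {A} — every candidate key must contain it.
Closure of {A, B} is {A, B, C, D, E, F, G}, the whole schema; {A, B} is a candidate key.
Closure of {A, C} is {A, B, C, D, E, F, G}, the whole schema; {A, C} is a candidate key.
Closure of {A, D, E} is {A, B, C, D, E, F, G}, the whole schema; {A, D, E} is a candidate key.
Closure of {A, D, F} is {A, B, C, D, E, F, G}, the whole schema; {A, D, F} is a candidate key.
These are minimal and exhaustive — every other superkey contains one of them.

{A, B}, {A, C}, {A, D, E}, {A, D, F}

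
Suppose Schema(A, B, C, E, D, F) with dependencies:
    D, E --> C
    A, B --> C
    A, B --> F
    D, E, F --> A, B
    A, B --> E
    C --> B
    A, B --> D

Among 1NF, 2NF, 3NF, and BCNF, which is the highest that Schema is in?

Candidate keys: {A, B}, {A, C}, {A, D, E}, {D, E, F}. Prime attributes: {A, B, C, D, E, F}.
D, E --> C breaks BCNF: {D, E}⁺ = {B, C, D, E}, so {D, E} is not a superkey.
Its right-hand attributes {C} are all prime, as are those of every other non-superkey FD — the relation is in 3NF.

3NF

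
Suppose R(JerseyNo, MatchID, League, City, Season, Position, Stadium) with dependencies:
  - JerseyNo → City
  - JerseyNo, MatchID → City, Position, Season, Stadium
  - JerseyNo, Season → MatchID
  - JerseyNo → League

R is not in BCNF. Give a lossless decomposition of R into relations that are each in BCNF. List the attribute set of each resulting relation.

Candidate keys of the original relation: {JerseyNo, MatchID}, {JerseyNo, Season}.
In {City, JerseyNo, League, MatchID, Position, Season, Stadium}, {JerseyNo} is not a superkey ({JerseyNo}⁺ restricted to this set is {City, JerseyNo, League}), so split on JerseyNo → City, League into {City, JerseyNo, League} and {JerseyNo, MatchID, Position, Season, Stadium}.
{City, JerseyNo, League}: every determinant is a superkey — BCNF.
{JerseyNo, MatchID, Position, Season, Stadium}: every determinant is a superkey — BCNF.

{City, JerseyNo, League}; {JerseyNo, MatchID, Position, Season, Stadium}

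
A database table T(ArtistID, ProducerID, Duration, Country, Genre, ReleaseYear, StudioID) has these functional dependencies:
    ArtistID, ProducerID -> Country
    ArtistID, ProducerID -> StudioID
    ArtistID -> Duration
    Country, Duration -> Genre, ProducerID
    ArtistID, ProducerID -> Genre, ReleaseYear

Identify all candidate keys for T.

{ArtistID, Country}, {ArtistID, ProducerID}

No FD produces {ArtistID}, so it must be in every candidate key.
{ArtistID, Country} is a candidate key since {ArtistID, Country}⁺ = {ArtistID, Country, Duration, Genre, ProducerID, ReleaseYear, StudioID} covers every attribute.
{ArtistID, ProducerID} is a candidate key since {ArtistID, ProducerID}⁺ = {ArtistID, Country, Duration, Genre, ProducerID, ReleaseYear, StudioID} covers every attribute.
Any other superkey properly contains one of these, so there are no further candidate keys.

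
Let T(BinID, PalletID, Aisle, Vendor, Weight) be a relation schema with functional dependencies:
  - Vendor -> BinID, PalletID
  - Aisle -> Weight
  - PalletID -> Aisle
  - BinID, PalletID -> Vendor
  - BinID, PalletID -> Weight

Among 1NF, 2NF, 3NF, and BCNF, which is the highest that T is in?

Candidate keys: {BinID, PalletID}, {Vendor}. Prime attributes: {BinID, PalletID, Vendor}.
Aisle -> Weight breaks BCNF: {Aisle}⁺ = {Aisle, Weight}, so {Aisle} is not a superkey.
Aisle -> Weight determines the non-prime attribute {Weight} from a non-superkey — 3NF is violated.
The proper key subset {PalletID} of {BinID, PalletID} determines non-prime {Aisle, Weight}, so the relation is not even in 2NF.

1NF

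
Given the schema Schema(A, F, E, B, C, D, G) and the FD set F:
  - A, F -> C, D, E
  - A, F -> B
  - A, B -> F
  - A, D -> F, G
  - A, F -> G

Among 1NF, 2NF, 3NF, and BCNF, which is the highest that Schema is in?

BCNF

Candidate keys: {A, B}, {A, D}, {A, F}. Prime attributes: {A, B, D, F}.
Every FD has a superkey on the left, so the relation is in BCNF.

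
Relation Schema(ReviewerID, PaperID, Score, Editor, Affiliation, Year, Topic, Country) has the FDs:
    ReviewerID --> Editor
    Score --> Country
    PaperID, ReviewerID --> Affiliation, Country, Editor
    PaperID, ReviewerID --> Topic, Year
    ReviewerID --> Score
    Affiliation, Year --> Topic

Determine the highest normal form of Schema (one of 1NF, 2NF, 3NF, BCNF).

1NF

Candidate key: {PaperID, ReviewerID}. Prime attributes: {PaperID, ReviewerID}.
For ReviewerID --> Editor we have {ReviewerID}⁺ = {Country, Editor, ReviewerID, Score}; {ReviewerID} is not a superkey, so BCNF fails.
ReviewerID --> Editor has non-prime {Editor} on the right and a non-superkey on the left, so 3NF fails.
Since {ReviewerID} ⊂ {PaperID, ReviewerID} and {ReviewerID}⁺ ⊇ {Country, Editor, Score} with {Country, Editor, Score} non-prime, there is a partial dependency; 2NF fails.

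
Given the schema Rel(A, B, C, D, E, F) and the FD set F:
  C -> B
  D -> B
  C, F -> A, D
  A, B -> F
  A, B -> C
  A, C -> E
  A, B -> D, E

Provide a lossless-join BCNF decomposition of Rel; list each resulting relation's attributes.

Candidate keys of the original relation: {A, B}, {A, C}, {A, D}, {C, F}.
{A, B, C, D, E, F}: {C} determines {B, C} here but is not a superkey — split on C -> B, giving {B, C} and {A, C, D, E, F}.
{B, C} has no BCNF violation.
{A, C, D, E, F} has no BCNF violation.

{A, C, D, E, F}; {B, C}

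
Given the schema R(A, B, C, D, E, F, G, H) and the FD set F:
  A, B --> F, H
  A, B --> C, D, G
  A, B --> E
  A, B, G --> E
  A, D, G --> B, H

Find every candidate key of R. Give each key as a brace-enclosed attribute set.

{A, B}, {A, D, G}

No FD produces {A}, so it must be in every candidate key.
Closure of {A, B} is {A, B, C, D, E, F, G, H}, the whole schema; {A, B} is a candidate key.
Closure of {A, D, G} is {A, B, C, D, E, F, G, H}, the whole schema; {A, D, G} is a candidate key.
No proper subset of any of these is a key, and no other minimal superkey exists.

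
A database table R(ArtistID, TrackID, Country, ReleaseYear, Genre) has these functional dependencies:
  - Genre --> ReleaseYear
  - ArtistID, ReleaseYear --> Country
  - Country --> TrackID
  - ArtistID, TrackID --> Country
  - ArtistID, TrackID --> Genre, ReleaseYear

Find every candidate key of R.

{ArtistID, Country}, {ArtistID, Genre}, {ArtistID, ReleaseYear}, {ArtistID, TrackID}

Attributes never on any right-hand side: {ArtistID} — every candidate key must contain it.
Closure of {ArtistID, Country} is {ArtistID, Country, Genre, ReleaseYear, TrackID}, the whole schema; {ArtistID, Country} is a candidate key.
Closure of {ArtistID, Genre} is {ArtistID, Country, Genre, ReleaseYear, TrackID}, the whole schema; {ArtistID, Genre} is a candidate key.
Closure of {ArtistID, ReleaseYear} is {ArtistID, Country, Genre, ReleaseYear, TrackID}, the whole schema; {ArtistID, ReleaseYear} is a candidate key.
Closure of {ArtistID, TrackID} is {ArtistID, Country, Genre, ReleaseYear, TrackID}, the whole schema; {ArtistID, TrackID} is a candidate key.
These are minimal and exhaustive — every other superkey contains one of them.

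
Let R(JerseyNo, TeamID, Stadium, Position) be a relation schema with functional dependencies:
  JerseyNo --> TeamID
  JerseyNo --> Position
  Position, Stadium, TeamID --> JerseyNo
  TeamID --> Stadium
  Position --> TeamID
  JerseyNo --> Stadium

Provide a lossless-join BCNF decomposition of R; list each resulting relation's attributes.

Candidate keys of the original relation: {JerseyNo}, {Position}.
Within {JerseyNo, Position, Stadium, TeamID}: {TeamID}⁺ ∩ {JerseyNo, Position, Stadium, TeamID} = {Stadium, TeamID}, not the whole set, so TeamID --> Stadium violates BCNF; decompose into {Stadium, TeamID} and {JerseyNo, Position, TeamID}.
{Stadium, TeamID} is in BCNF.
{JerseyNo, Position, TeamID} is in BCNF.

{JerseyNo, Position, TeamID}; {Stadium, TeamID}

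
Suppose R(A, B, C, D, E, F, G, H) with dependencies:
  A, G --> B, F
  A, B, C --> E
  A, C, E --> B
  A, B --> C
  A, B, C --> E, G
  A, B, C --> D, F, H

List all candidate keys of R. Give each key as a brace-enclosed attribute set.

No FD produces {A}, so it must be in every candidate key.
{A, B}⁺ = {A, B, C, D, E, F, G, H}, which is every attribute, so {A, B} is a candidate key.
{A, G}⁺ = {A, B, C, D, E, F, G, H}, which is every attribute, so {A, G} is a candidate key.
{A, C, E}⁺ = {A, B, C, D, E, F, G, H}, which is every attribute, so {A, C, E} is a candidate key.
No proper subset of any of these is a key, and no other minimal superkey exists.

{A, B}, {A, C, E}, {A, G}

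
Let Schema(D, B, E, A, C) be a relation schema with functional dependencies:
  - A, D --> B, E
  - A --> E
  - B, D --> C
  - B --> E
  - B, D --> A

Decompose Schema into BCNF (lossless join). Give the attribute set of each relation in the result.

Candidate keys of the original relation: {A, D}, {B, D}.
In {A, B, C, D, E}, {A} is not a superkey ({A}⁺ restricted to this set is {A, E}), so split on A --> E into {A, E} and {A, B, C, D}.
{A, E}: every determinant is a superkey — BCNF.
{A, B, C, D}: every determinant is a superkey — BCNF.

{A, B, C, D}; {A, E}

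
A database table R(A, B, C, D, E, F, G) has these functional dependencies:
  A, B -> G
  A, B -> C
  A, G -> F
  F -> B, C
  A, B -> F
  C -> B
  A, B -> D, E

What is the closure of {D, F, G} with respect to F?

Start with {D, F, G}.
F -> B, C applies; add {B, C} → now {B, C, D, F, G}.
No further FD applies.

{B, C, D, F, G}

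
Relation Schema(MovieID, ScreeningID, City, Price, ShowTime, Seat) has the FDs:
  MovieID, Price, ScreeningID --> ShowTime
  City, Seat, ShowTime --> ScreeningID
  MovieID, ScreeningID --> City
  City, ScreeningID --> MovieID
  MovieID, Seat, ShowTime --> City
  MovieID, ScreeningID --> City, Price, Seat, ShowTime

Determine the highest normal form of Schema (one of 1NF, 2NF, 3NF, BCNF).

BCNF

Candidate keys: {City, ScreeningID}, {City, Seat, ShowTime}, {MovieID, ScreeningID}, {MovieID, Seat, ShowTime}. Prime attributes: {City, MovieID, ScreeningID, Seat, ShowTime}.
Each dependency's left side is a superkey — BCNF holds.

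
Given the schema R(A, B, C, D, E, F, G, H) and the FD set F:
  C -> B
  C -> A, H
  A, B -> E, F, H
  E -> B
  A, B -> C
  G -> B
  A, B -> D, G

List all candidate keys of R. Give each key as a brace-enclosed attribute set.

{A, B}, {A, E}, {A, G}, {C}

{C} is a candidate key since {C}⁺ = {A, B, C, D, E, F, G, H} covers every attribute.
{A, B} is a candidate key since {A, B}⁺ = {A, B, C, D, E, F, G, H} covers every attribute.
{A, E} is a candidate key since {A, E}⁺ = {A, B, C, D, E, F, G, H} covers every attribute.
{A, G} is a candidate key since {A, G}⁺ = {A, B, C, D, E, F, G, H} covers every attribute.
Any other superkey properly contains one of these, so there are no further candidate keys.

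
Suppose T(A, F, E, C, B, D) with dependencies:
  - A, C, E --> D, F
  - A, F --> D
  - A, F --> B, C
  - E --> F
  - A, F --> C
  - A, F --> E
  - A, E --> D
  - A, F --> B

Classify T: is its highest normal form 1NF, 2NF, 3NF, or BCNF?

3NF

Candidate keys: {A, E}, {A, F}. Prime attributes: {A, E, F}.
E --> F: {E}⁺ = {E, F}, which is not all of the attributes, so the left side is not a superkey — BCNF is violated.
Since {F} ⊆ prime attributes and every other non-superkey FD also has a prime right side, the schema is in 3NF.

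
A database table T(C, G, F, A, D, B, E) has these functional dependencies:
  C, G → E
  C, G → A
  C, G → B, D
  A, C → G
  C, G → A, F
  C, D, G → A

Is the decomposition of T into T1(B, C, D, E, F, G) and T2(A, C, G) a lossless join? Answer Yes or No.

T1 ∩ T2 = {C, G}; its closure under F is {A, B, C, D, E, F, G}.
Since T1 ⊆ {A, B, C, D, E, F, G}, the intersection is a superkey of T1; the decomposition is lossless.

Yes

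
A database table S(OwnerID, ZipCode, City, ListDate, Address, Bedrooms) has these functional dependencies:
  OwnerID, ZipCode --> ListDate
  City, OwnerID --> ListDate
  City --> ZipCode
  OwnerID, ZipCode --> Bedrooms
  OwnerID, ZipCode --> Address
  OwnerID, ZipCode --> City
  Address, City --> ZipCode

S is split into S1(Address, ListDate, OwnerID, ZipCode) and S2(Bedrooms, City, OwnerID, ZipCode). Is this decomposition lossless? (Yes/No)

Yes

Common attributes: {OwnerID, ZipCode}; their closure is {Address, Bedrooms, City, ListDate, OwnerID, ZipCode}.
This includes all of S1, so the common attributes are a superkey of S1 — the join is lossless.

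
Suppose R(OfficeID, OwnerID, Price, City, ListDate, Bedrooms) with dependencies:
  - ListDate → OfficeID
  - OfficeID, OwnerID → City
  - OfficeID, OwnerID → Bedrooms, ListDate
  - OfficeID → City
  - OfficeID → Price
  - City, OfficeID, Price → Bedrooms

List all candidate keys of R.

{ListDate, OwnerID}, {OfficeID, OwnerID}

Attributes never on any right-hand side: {OwnerID} — every candidate key must contain it.
{ListDate, OwnerID} is a candidate key since {ListDate, OwnerID}⁺ = {Bedrooms, City, ListDate, OfficeID, OwnerID, Price} covers every attribute.
{OfficeID, OwnerID} is a candidate key since {OfficeID, OwnerID}⁺ = {Bedrooms, City, ListDate, OfficeID, OwnerID, Price} covers every attribute.
No proper subset of any of these is a key, and no other minimal superkey exists.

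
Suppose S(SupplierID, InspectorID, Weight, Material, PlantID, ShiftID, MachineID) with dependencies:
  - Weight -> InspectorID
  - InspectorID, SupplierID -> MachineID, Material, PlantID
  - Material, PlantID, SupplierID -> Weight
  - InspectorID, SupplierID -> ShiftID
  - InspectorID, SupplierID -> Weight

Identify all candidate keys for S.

{InspectorID, SupplierID}, {Material, PlantID, SupplierID}, {SupplierID, Weight}

Attributes never on any right-hand side: {SupplierID} — every candidate key must contain it.
{InspectorID, SupplierID} is a candidate key since {InspectorID, SupplierID}⁺ = {InspectorID, MachineID, Material, PlantID, ShiftID, SupplierID, Weight} covers every attribute.
{SupplierID, Weight} is a candidate key since {SupplierID, Weight}⁺ = {InspectorID, MachineID, Material, PlantID, ShiftID, SupplierID, Weight} covers every attribute.
{Material, PlantID, SupplierID} is a candidate key since {Material, PlantID, SupplierID}⁺ = {InspectorID, MachineID, Material, PlantID, ShiftID, SupplierID, Weight} covers every attribute.
These are minimal and exhaustive — every other superkey contains one of them.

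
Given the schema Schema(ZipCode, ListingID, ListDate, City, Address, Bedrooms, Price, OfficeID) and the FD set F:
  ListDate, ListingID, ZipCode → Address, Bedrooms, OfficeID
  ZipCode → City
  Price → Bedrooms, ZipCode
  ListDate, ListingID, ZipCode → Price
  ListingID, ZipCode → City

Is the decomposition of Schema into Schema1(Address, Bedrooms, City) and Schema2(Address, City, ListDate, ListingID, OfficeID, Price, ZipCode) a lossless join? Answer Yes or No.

Schema1 ∩ Schema2 = {Address, City}; its closure under F is {Address, City}.
Neither Schema1 nor Schema2 is contained in that closure, so the decomposition is lossy.

No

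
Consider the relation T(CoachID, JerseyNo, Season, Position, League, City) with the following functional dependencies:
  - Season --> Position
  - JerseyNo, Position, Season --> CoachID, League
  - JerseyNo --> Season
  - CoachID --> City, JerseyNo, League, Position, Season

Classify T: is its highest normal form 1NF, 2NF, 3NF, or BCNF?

2NF

Candidate keys: {CoachID}, {JerseyNo}. Prime attributes: {CoachID, JerseyNo}.
Season --> Position: {Season}⁺ = {Position, Season}, which is not all of the attributes, so the left side is not a superkey — BCNF is violated.
Season --> Position determines the non-prime attribute {Position} from a non-superkey — 3NF is violated.
With only single-attribute keys there can be no partial dependency, so 2NF holds.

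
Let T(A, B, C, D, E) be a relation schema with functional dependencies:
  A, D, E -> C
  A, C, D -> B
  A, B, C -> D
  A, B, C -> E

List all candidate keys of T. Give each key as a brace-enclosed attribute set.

Attributes never on any right-hand side: {A} — every candidate key must contain it.
{A, B, C}⁺ = {A, B, C, D, E}, which is every attribute, so {A, B, C} is a candidate key.
{A, C, D}⁺ = {A, B, C, D, E}, which is every attribute, so {A, C, D} is a candidate key.
{A, D, E}⁺ = {A, B, C, D, E}, which is every attribute, so {A, D, E} is a candidate key.
These are minimal and exhaustive — every other superkey contains one of them.

{A, B, C}, {A, C, D}, {A, D, E}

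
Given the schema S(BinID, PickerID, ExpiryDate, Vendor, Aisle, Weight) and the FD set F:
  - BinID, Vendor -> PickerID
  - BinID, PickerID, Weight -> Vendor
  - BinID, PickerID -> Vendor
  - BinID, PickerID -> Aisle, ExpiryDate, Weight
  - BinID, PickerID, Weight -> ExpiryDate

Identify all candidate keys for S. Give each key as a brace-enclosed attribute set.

{BinID, PickerID}, {BinID, Vendor}

No FD produces {BinID}, so it must be in every candidate key.
{BinID, PickerID} is a candidate key since {BinID, PickerID}⁺ = {Aisle, BinID, ExpiryDate, PickerID, Vendor, Weight} covers every attribute.
{BinID, Vendor} is a candidate key since {BinID, Vendor}⁺ = {Aisle, BinID, ExpiryDate, PickerID, Vendor, Weight} covers every attribute.
Any other superkey properly contains one of these, so there are no further candidate keys.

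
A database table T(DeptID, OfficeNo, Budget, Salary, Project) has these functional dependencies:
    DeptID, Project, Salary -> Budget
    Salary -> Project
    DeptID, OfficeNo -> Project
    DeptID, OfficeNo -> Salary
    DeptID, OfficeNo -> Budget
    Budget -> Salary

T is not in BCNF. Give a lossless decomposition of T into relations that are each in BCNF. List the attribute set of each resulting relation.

{Budget, DeptID}; {Budget, Salary}; {DeptID, OfficeNo, Salary}; {Project, Salary}

Candidate key of the original relation: {DeptID, OfficeNo}.
{Budget, DeptID, OfficeNo, Project, Salary}: {DeptID, Project, Salary} determines {Budget, DeptID, Project, Salary} here but is not a superkey — split on DeptID, Project, Salary -> Budget, giving {Budget, DeptID, Project, Salary} and {DeptID, OfficeNo, Project, Salary}.
{Budget, DeptID, Project, Salary}: {Salary} determines {Project, Salary} here but is not a superkey — split on Salary -> Project, giving {Project, Salary} and {Budget, DeptID, Salary}.
{Project, Salary} is in BCNF.
{Budget, DeptID, Salary}: {Budget} determines {Budget, Salary} here but is not a superkey — split on Budget -> Salary, giving {Budget, Salary} and {Budget, DeptID}.
{Budget, Salary} is in BCNF.
{Budget, DeptID} is in BCNF.
{DeptID, OfficeNo, Project, Salary}: {Salary} determines {Project, Salary} here but is not a superkey — split on Salary -> Project, giving {Project, Salary} and {DeptID, OfficeNo, Salary}.
{Project, Salary} is in BCNF.
{DeptID, OfficeNo, Salary} is in BCNF.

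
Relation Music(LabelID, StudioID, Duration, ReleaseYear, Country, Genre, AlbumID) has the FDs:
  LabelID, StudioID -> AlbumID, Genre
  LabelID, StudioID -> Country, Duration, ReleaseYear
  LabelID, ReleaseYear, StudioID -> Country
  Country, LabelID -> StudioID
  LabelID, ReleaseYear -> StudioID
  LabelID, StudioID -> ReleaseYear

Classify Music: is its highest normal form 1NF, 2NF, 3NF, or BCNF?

Candidate keys: {Country, LabelID}, {LabelID, ReleaseYear}, {LabelID, StudioID}. Prime attributes: {Country, LabelID, ReleaseYear, StudioID}.
Every FD has a superkey on the left, so the relation is in BCNF.

BCNF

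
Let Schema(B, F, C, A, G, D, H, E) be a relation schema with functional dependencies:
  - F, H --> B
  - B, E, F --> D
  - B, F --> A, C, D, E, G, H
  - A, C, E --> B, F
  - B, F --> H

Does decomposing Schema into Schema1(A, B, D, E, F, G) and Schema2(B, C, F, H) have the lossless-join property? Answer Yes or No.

Yes

The shared attributes are {B, F} and {B, F}⁺ = {A, B, C, D, E, F, G, H}.
Since Schema1 ⊆ {A, B, C, D, E, F, G, H}, the intersection is a superkey of Schema1; the decomposition is lossless.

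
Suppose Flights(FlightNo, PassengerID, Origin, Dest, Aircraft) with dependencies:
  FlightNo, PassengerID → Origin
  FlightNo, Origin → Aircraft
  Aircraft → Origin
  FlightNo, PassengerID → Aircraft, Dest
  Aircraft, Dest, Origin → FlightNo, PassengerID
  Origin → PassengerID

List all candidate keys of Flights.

{Aircraft, Dest}, {Aircraft, FlightNo}, {FlightNo, Origin}, {FlightNo, PassengerID}

Closure of {Aircraft, Dest} is {Aircraft, Dest, FlightNo, Origin, PassengerID}, the whole schema; {Aircraft, Dest} is a candidate key.
Closure of {Aircraft, FlightNo} is {Aircraft, Dest, FlightNo, Origin, PassengerID}, the whole schema; {Aircraft, FlightNo} is a candidate key.
Closure of {FlightNo, Origin} is {Aircraft, Dest, FlightNo, Origin, PassengerID}, the whole schema; {FlightNo, Origin} is a candidate key.
Closure of {FlightNo, PassengerID} is {Aircraft, Dest, FlightNo, Origin, PassengerID}, the whole schema; {FlightNo, PassengerID} is a candidate key.
Any other superkey properly contains one of these, so there are no further candidate keys.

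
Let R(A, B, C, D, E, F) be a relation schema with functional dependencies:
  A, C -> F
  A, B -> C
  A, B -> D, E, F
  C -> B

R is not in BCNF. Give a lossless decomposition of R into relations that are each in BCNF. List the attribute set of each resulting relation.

{A, C, D, E, F}; {B, C}

Candidate keys of the original relation: {A, B}, {A, C}.
Within {A, B, C, D, E, F}: {C}⁺ ∩ {A, B, C, D, E, F} = {B, C}, not the whole set, so C -> B violates BCNF; decompose into {B, C} and {A, C, D, E, F}.
{B, C}: every determinant is a superkey — BCNF.
{A, C, D, E, F}: every determinant is a superkey — BCNF.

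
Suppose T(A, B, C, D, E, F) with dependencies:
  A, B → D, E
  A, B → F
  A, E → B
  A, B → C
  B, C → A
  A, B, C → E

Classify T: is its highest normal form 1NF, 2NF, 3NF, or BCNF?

BCNF

Candidate keys: {A, B}, {A, E}, {B, C}. Prime attributes: {A, B, C, E}.
Each dependency's left side is a superkey — BCNF holds.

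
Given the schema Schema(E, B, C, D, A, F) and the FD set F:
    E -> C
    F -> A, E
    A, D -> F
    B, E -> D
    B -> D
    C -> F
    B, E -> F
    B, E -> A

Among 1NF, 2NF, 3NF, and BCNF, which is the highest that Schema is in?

1NF

Candidate keys: {A, B}, {B, C}, {B, E}, {B, F}. Prime attributes: {A, B, C, E, F}.
E -> C: {E}⁺ = {A, C, E, F}, which is not all of the attributes, so the left side is not a superkey — BCNF is violated.
B -> D determines the non-prime attribute {D} from a non-superkey — 3NF is violated.
{B} is a proper subset of the key {A, B}, and {B}⁺ contains the non-prime attribute {D} — a partial dependency, so 2NF is violated.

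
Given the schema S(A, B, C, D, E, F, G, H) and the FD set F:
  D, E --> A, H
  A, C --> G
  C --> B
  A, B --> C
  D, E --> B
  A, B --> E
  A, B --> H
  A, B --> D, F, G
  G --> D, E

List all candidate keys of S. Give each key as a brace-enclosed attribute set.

{A, B}, {A, C}, {D, E}, {G}

{G}⁺ = {A, B, C, D, E, F, G, H} — all of the relation — so {G} is a candidate key.
{A, B}⁺ = {A, B, C, D, E, F, G, H} — all of the relation — so {A, B} is a candidate key.
{A, C}⁺ = {A, B, C, D, E, F, G, H} — all of the relation — so {A, C} is a candidate key.
{D, E}⁺ = {A, B, C, D, E, F, G, H} — all of the relation — so {D, E} is a candidate key.
No proper subset of any of these is a key, and no other minimal superkey exists.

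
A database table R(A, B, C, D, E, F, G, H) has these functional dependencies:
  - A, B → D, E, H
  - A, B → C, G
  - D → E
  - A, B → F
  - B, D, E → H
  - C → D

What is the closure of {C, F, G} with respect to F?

{C, D, E, F, G}

Start with {C, F, G}.
C → D applies; add {D} → now {C, D, F, G}.
D → E applies; add {E} → now {C, D, E, F, G}.
No further FD applies.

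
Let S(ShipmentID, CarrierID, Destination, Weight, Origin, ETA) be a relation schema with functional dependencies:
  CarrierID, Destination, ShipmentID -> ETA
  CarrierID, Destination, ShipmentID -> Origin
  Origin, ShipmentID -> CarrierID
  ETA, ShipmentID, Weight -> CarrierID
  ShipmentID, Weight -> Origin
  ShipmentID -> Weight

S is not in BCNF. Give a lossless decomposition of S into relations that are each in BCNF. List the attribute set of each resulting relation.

{CarrierID, Origin, ShipmentID, Weight}; {Destination, ETA, ShipmentID}

Candidate key of the original relation: {Destination, ShipmentID}.
{CarrierID, Destination, ETA, Origin, ShipmentID, Weight}: {Origin, ShipmentID} determines {CarrierID, Origin, ShipmentID, Weight} here but is not a superkey — split on Origin, ShipmentID -> CarrierID, Weight, giving {CarrierID, Origin, ShipmentID, Weight} and {Destination, ETA, Origin, ShipmentID}.
{CarrierID, Origin, ShipmentID, Weight} has no BCNF violation.
{Destination, ETA, Origin, ShipmentID}: {ShipmentID} determines {Origin, ShipmentID} here but is not a superkey — split on ShipmentID -> Origin, giving {Origin, ShipmentID} and {Destination, ETA, ShipmentID}.
{Origin, ShipmentID} has no BCNF violation.
{Destination, ETA, ShipmentID} has no BCNF violation.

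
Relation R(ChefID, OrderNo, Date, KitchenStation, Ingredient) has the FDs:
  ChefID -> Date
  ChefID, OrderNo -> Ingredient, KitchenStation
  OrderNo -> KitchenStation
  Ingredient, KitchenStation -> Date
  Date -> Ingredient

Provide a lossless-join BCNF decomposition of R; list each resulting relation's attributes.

{ChefID, Date}; {ChefID, OrderNo}; {Date, Ingredient}; {KitchenStation, OrderNo}

Candidate key of the original relation: {ChefID, OrderNo}.
In {ChefID, Date, Ingredient, KitchenStation, OrderNo}, {ChefID} is not a superkey ({ChefID}⁺ restricted to this set is {ChefID, Date, Ingredient}), so split on ChefID -> Date, Ingredient into {ChefID, Date, Ingredient} and {ChefID, KitchenStation, OrderNo}.
In {ChefID, Date, Ingredient}, {Date} is not a superkey ({Date}⁺ restricted to this set is {Date, Ingredient}), so split on Date -> Ingredient into {Date, Ingredient} and {ChefID, Date}.
{Date, Ingredient}: every determinant is a superkey — BCNF.
{ChefID, Date}: every determinant is a superkey — BCNF.
In {ChefID, KitchenStation, OrderNo}, {OrderNo} is not a superkey ({OrderNo}⁺ restricted to this set is {KitchenStation, OrderNo}), so split on OrderNo -> KitchenStation into {KitchenStation, OrderNo} and {ChefID, OrderNo}.
{KitchenStation, OrderNo}: every determinant is a superkey — BCNF.
{ChefID, OrderNo}: every determinant is a superkey — BCNF.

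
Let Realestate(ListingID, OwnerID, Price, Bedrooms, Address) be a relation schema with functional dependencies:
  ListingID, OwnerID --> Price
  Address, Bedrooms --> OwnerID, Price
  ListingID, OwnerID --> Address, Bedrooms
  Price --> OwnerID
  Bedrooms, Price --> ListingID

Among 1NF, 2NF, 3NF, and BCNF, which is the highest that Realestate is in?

Candidate keys: {Address, Bedrooms}, {Bedrooms, Price}, {ListingID, OwnerID}, {ListingID, Price}. Prime attributes: {Address, Bedrooms, ListingID, OwnerID, Price}.
For Price --> OwnerID we have {Price}⁺ = {OwnerID, Price}; {Price} is not a superkey, so BCNF fails.
Its right-hand attributes {OwnerID} are all prime, as are those of every other non-superkey FD — the relation is in 3NF.

3NF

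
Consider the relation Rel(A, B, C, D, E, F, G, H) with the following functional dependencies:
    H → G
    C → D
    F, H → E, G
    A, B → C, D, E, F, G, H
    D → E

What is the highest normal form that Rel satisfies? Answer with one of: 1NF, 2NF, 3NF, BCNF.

Candidate key: {A, B}. Prime attributes: {A, B}.
For H → G we have {H}⁺ = {G, H}; {H} is not a superkey, so BCNF fails.
Because {G} is non-prime and the left side of H → G is not a superkey, the relation is not in 3NF.
No non-prime attribute depends on a proper subset of any candidate key, so 2NF holds.

2NF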